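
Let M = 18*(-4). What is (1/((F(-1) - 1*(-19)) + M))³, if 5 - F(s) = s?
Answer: -1/103823 ≈ -9.6318e-6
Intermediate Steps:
F(s) = 5 - s
M = -72
(1/((F(-1) - 1*(-19)) + M))³ = (1/(((5 - 1*(-1)) - 1*(-19)) - 72))³ = (1/(((5 + 1) + 19) - 72))³ = (1/((6 + 19) - 72))³ = (1/(25 - 72))³ = (1/(-47))³ = (-1/47)³ = -1/103823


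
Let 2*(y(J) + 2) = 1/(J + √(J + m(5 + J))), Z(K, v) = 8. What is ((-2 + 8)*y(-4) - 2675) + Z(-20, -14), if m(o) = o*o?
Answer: -50913/19 - 3*I*√3/19 ≈ -2679.6 - 0.27348*I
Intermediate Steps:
m(o) = o²
y(J) = -2 + 1/(2*(J + √(J + (5 + J)²)))
((-2 + 8)*y(-4) - 2675) + Z(-20, -14) = ((-2 + 8)*((½ - 2*(-4) - 2*√(-4 + (5 - 4)²))/(-4 + √(-4 + (5 - 4)²))) - 2675) + 8 = (6*((½ + 8 - 2*√(-4 + 1²))/(-4 + √(-4 + 1²))) - 2675) + 8 = (6*((½ + 8 - 2*√(-4 + 1))/(-4 + √(-4 + 1))) - 2675) + 8 = (6*((½ + 8 - 2*I*√3)/(-4 + √(-3))) - 2675) + 8 = (6*((½ + 8 - 2*I*√3)/(-4 + I*√3)) - 2675) + 8 = (6*((17/2 - 2*I*√3)/(-4 + I*√3)) - 2675) + 8 = (6*(17/2 - 2*I*√3)/(-4 + I*√3) - 2675) + 8 = (-2675 + 6*(17/2 - 2*I*√3)/(-4 + I*√3)) + 8 = -2667 + 6*(17/2 - 2*I*√3)/(-4 + I*√3)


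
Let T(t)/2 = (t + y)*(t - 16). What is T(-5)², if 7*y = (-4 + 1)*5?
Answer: 90000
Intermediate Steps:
y = -15/7 (y = ((-4 + 1)*5)/7 = (-3*5)/7 = (⅐)*(-15) = -15/7 ≈ -2.1429)
T(t) = 2*(-16 + t)*(-15/7 + t) (T(t) = 2*((t - 15/7)*(t - 16)) = 2*((-15/7 + t)*(-16 + t)) = 2*((-16 + t)*(-15/7 + t)) = 2*(-16 + t)*(-15/7 + t))
T(-5)² = (480/7 + 2*(-5)² - 254/7*(-5))² = (480/7 + 2*25 + 1270/7)² = (480/7 + 50 + 1270/7)² = 300² = 90000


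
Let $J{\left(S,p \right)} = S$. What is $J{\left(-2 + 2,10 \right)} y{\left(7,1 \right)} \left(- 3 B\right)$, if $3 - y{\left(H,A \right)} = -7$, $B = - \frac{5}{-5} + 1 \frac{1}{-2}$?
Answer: $0$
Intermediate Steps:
$B = \frac{1}{2}$ ($B = \left(-5\right) \left(- \frac{1}{5}\right) + 1 \left(- \frac{1}{2}\right) = 1 - \frac{1}{2} = \frac{1}{2} \approx 0.5$)
$y{\left(H,A \right)} = 10$ ($y{\left(H,A \right)} = 3 - -7 = 3 + 7 = 10$)
$J{\left(-2 + 2,10 \right)} y{\left(7,1 \right)} \left(- 3 B\right) = \left(-2 + 2\right) 10 \left(\left(-3\right) \frac{1}{2}\right) = 0 \cdot 10 \left(- \frac{3}{2}\right) = 0 \left(- \frac{3}{2}\right) = 0$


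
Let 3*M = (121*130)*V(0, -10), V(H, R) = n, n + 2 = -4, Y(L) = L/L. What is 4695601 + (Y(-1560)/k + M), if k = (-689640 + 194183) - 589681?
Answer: 5061236636457/1085138 ≈ 4.6641e+6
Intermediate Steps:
Y(L) = 1
n = -6 (n = -2 - 4 = -6)
k = -1085138 (k = -495457 - 589681 = -1085138)
V(H, R) = -6
M = -31460 (M = ((121*130)*(-6))/3 = (15730*(-6))/3 = (⅓)*(-94380) = -31460)
4695601 + (Y(-1560)/k + M) = 4695601 + (1/(-1085138) - 31460) = 4695601 + (1*(-1/1085138) - 31460) = 4695601 + (-1/1085138 - 31460) = 4695601 - 34138441481/1085138 = 5061236636457/1085138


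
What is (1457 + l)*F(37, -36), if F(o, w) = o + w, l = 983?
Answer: 2440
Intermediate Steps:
(1457 + l)*F(37, -36) = (1457 + 983)*(37 - 36) = 2440*1 = 2440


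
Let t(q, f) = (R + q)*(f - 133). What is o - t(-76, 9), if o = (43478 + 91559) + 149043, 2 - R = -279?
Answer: 309500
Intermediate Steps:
R = 281 (R = 2 - 1*(-279) = 2 + 279 = 281)
t(q, f) = (-133 + f)*(281 + q) (t(q, f) = (281 + q)*(f - 133) = (281 + q)*(-133 + f) = (-133 + f)*(281 + q))
o = 284080 (o = 135037 + 149043 = 284080)
o - t(-76, 9) = 284080 - (-37373 - 133*(-76) + 281*9 + 9*(-76)) = 284080 - (-37373 + 10108 + 2529 - 684) = 284080 - 1*(-25420) = 284080 + 25420 = 309500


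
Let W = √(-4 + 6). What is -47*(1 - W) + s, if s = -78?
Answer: -125 + 47*√2 ≈ -58.532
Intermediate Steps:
W = √2 ≈ 1.4142
-47*(1 - W) + s = -47*(1 - √2) - 78 = (-47 + 47*√2) - 78 = -125 + 47*√2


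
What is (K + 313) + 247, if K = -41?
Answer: 519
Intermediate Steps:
(K + 313) + 247 = (-41 + 313) + 247 = 272 + 247 = 519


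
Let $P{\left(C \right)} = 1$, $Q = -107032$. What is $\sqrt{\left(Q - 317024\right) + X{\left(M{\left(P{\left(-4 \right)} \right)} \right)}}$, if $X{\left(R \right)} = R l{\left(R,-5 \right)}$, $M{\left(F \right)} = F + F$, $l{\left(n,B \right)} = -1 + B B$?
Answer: $6 i \sqrt{11778} \approx 651.16 i$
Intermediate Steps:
$l{\left(n,B \right)} = -1 + B^{2}$
$M{\left(F \right)} = 2 F$
$X{\left(R \right)} = 24 R$ ($X{\left(R \right)} = R \left(-1 + \left(-5\right)^{2}\right) = R \left(-1 + 25\right) = R 24 = 24 R$)
$\sqrt{\left(Q - 317024\right) + X{\left(M{\left(P{\left(-4 \right)} \right)} \right)}} = \sqrt{\left(-107032 - 317024\right) + 24 \cdot 2 \cdot 1} = \sqrt{-424056 + 24 \cdot 2} = \sqrt{-424056 + 48} = \sqrt{-424008} = 6 i \sqrt{11778}$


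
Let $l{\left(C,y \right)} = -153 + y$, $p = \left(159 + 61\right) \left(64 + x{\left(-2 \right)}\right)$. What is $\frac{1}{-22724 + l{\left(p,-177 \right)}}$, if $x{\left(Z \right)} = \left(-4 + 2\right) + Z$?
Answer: $- \frac{1}{23054} \approx -4.3376 \cdot 10^{-5}$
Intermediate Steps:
$x{\left(Z \right)} = -2 + Z$
$p = 13200$ ($p = \left(159 + 61\right) \left(64 - 4\right) = 220 \left(64 - 4\right) = 220 \cdot 60 = 13200$)
$\frac{1}{-22724 + l{\left(p,-177 \right)}} = \frac{1}{-22724 - 330} = \frac{1}{-23054} = - \frac{1}{23054}$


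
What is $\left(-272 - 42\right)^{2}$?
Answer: $98596$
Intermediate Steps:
$\left(-272 - 42\right)^{2} = \left(-314\right)^{2} = 98596$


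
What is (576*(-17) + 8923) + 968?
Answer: 99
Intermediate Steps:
(576*(-17) + 8923) + 968 = (-9792 + 8923) + 968 = -869 + 968 = 99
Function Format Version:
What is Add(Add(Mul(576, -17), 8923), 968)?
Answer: 99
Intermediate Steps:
Add(Add(Mul(576, -17), 8923), 968) = Add(Add(-9792, 8923), 968) = Add(-869, 968) = 99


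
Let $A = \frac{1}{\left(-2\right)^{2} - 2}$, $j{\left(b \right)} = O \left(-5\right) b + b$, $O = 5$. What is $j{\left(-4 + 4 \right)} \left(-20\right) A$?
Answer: $0$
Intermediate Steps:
$j{\left(b \right)} = - 24 b$ ($j{\left(b \right)} = 5 \left(-5\right) b + b = - 25 b + b = - 24 b$)
$A = \frac{1}{2}$ ($A = \frac{1}{4 - 2} = \frac{1}{2} \approx 0.5$)
$j{\left(-4 + 4 \right)} \left(-20\right) A = - 24 \left(-4 + 4\right) \left(-20\right) \frac{1}{2} = \left(-24\right) 0 \left(-20\right) \frac{1}{2} = 0 \left(-20\right) \frac{1}{2} = 0 \cdot \frac{1}{2} = 0$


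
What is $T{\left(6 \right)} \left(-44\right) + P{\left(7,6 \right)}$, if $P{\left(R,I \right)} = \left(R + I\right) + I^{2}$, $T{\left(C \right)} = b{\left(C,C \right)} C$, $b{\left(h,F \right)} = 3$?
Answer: $-743$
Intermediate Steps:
$T{\left(C \right)} = 3 C$
$P{\left(R,I \right)} = I + R + I^{2}$ ($P{\left(R,I \right)} = \left(I + R\right) + I^{2} = I + R + I^{2}$)
$T{\left(6 \right)} \left(-44\right) + P{\left(7,6 \right)} = 3 \cdot 6 \left(-44\right) + \left(6 + 7 + 6^{2}\right) = 18 \left(-44\right) + \left(6 + 7 + 36\right) = -792 + 49 = -743$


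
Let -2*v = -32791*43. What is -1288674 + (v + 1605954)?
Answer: 2044573/2 ≈ 1.0223e+6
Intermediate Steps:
v = 1410013/2 (v = -(-32791)*43/2 = -½*(-1410013) = 1410013/2 ≈ 7.0501e+5)
-1288674 + (v + 1605954) = -1288674 + (1410013/2 + 1605954) = -1288674 + 4621921/2 = 2044573/2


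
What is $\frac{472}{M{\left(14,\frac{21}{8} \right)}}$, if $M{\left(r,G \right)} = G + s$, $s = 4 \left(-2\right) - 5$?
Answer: $- \frac{3776}{83} \approx -45.494$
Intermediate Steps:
$s = -13$ ($s = -8 - 5 = -13$)
$M{\left(r,G \right)} = -13 + G$ ($M{\left(r,G \right)} = G - 13 = -13 + G$)
$\frac{472}{M{\left(14,\frac{21}{8} \right)}} = \frac{472}{-13 + \frac{21}{8}} = \frac{472}{- \frac{83}{8}} = 472 \left(- \frac{8}{83}\right) = - \frac{3776}{83}$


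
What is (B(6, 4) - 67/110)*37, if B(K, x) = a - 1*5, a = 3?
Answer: -10619/110 ≈ -96.536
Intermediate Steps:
B(K, x) = -2 (B(K, x) = 3 - 1*5 = 3 - 5 = -2)
(B(6, 4) - 67/110)*37 = (-2 - 67/110)*37 = -287/110*37 = -10619/110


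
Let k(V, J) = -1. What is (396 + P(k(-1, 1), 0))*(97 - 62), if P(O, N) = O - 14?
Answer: 13335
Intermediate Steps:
P(O, N) = -14 + O
(396 + P(k(-1, 1), 0))*(97 - 62) = (396 + (-14 - 1))*(97 - 62) = (396 - 15)*35 = 381*35 = 13335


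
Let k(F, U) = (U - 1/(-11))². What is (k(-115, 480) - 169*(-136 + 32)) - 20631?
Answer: 27519306/121 ≈ 2.2743e+5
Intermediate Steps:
k(F, U) = (1/11 + U)² (k(F, U) = (U - 1*(-1/11))² = (U + 1/11)² = (1/11 + U)²)
(k(-115, 480) - 169*(-136 + 32)) - 20631 = ((1 + 11*480)²/121 - 169*(-136 + 32)) - 20631 = ((1 + 5280)²/121 - 169*(-104)) - 20631 = ((1/121)*5281² + 17576) - 20631 = ((1/121)*27888961 + 17576) - 20631 = (27888961/121 + 17576) - 20631 = 30015657/121 - 20631 = 27519306/121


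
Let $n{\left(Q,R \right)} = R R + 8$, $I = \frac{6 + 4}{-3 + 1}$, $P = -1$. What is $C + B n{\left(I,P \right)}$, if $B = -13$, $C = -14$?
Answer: $-131$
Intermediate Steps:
$I = -5$ ($I = \frac{10}{-2} = 10 \left(- \frac{1}{2}\right) = -5$)
$n{\left(Q,R \right)} = 8 + R^{2}$ ($n{\left(Q,R \right)} = R^{2} + 8 = 8 + R^{2}$)
$C + B n{\left(I,P \right)} = -14 - 13 \left(8 + \left(-1\right)^{2}\right) = -14 - 13 \left(8 + 1\right) = -14 - 117 = -131$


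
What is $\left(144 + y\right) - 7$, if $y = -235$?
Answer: $-98$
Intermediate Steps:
$\left(144 + y\right) - 7 = \left(144 - 235\right) - 7 = -91 - 7 = -98$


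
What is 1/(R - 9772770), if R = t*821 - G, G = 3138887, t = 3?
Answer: -1/12909194 ≈ -7.7464e-8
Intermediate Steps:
R = -3136424 (R = 3*821 - 1*3138887 = 2463 - 3138887 = -3136424)
1/(R - 9772770) = 1/(-3136424 - 9772770) = 1/(-12909194) = -1/12909194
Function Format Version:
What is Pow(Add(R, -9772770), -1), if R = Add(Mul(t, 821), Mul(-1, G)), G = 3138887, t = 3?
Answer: Rational(-1, 12909194) ≈ -7.7464e-8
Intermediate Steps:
R = -3136424 (R = Add(Mul(3, 821), Mul(-1, 3138887)) = Add(2463, -3138887) = -3136424)
Pow(Add(R, -9772770), -1) = Pow(Add(-3136424, -9772770), -1) = Pow(-12909194, -1) = Rational(-1, 12909194)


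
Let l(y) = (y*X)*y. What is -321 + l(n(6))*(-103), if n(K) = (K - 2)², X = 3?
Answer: -79425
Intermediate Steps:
n(K) = (-2 + K)²
l(y) = 3*y² (l(y) = (y*3)*y = (3*y)*y = 3*y²)
-321 + l(n(6))*(-103) = -321 + (3*((-2 + 6)²)²)*(-103) = -321 + (3*(4²)²)*(-103) = -321 + (3*16²)*(-103) = -321 + (3*256)*(-103) = -321 + 768*(-103) = -321 - 79104 = -79425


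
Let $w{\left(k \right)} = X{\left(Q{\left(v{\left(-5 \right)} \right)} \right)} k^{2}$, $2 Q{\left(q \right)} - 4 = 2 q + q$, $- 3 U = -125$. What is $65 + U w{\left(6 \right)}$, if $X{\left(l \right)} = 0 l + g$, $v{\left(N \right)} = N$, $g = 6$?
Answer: $9065$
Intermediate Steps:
$U = \frac{125}{3}$ ($U = \left(- \frac{1}{3}\right) \left(-125\right) = \frac{125}{3} \approx 41.667$)
$Q{\left(q \right)} = 2 + \frac{3 q}{2}$ ($Q{\left(q \right)} = 2 + \frac{2 q + q}{2} = 2 + \frac{3 q}{2}$)
$X{\left(l \right)} = 6$ ($X{\left(l \right)} = 0 l + 6 = 0 + 6 = 6$)
$w{\left(k \right)} = 6 k^{2}$
$65 + U w{\left(6 \right)} = 65 + \frac{125 \cdot 6 \cdot 6^{2}}{3} = 65 + \frac{125 \cdot 6 \cdot 36}{3} = 65 + \frac{125}{3} \cdot 216 = 65 + 9000 = 9065$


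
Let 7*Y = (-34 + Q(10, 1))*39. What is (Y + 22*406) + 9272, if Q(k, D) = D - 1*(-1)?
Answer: 126180/7 ≈ 18026.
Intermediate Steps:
Q(k, D) = 1 + D (Q(k, D) = D + 1 = 1 + D)
Y = -1248/7 (Y = ((-34 + (1 + 1))*39)/7 = ((-34 + 2)*39)/7 = (-32*39)/7 = (⅐)*(-1248) = -1248/7 ≈ -178.29)
(Y + 22*406) + 9272 = (-1248/7 + 22*406) + 9272 = (-1248/7 + 8932) + 9272 = 61276/7 + 9272 = 126180/7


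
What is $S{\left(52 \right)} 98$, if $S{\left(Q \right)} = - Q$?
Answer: $-5096$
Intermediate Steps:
$S{\left(52 \right)} 98 = \left(-1\right) 52 \cdot 98 = \left(-52\right) 98 = -5096$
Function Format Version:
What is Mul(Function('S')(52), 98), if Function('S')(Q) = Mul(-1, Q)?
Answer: -5096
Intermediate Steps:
Mul(Function('S')(52), 98) = Mul(Mul(-1, 52), 98) = Mul(-52, 98) = -5096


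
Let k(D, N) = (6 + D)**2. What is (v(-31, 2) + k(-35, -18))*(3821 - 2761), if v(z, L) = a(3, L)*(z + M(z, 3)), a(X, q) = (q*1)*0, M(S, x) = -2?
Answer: 891460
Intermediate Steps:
a(X, q) = 0 (a(X, q) = q*0 = 0)
v(z, L) = 0 (v(z, L) = 0*(z - 2) = 0*(-2 + z) = 0)
(v(-31, 2) + k(-35, -18))*(3821 - 2761) = (0 + (6 - 35)**2)*(3821 - 2761) = (0 + (-29)**2)*1060 = (0 + 841)*1060 = 841*1060 = 891460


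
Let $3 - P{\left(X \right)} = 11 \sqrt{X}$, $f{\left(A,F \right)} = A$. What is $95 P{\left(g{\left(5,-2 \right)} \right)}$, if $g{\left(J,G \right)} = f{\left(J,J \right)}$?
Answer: $285 - 1045 \sqrt{5} \approx -2051.7$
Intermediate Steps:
$g{\left(J,G \right)} = J$
$P{\left(X \right)} = 3 - 11 \sqrt{X}$
$95 P{\left(g{\left(5,-2 \right)} \right)} = 95 \left(3 - 11 \sqrt{5}\right) = 285 - 1045 \sqrt{5}$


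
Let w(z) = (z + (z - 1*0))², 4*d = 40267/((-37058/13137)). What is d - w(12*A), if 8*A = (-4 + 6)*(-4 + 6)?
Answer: -550332987/148232 ≈ -3712.6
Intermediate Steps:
A = ½ (A = ((-4 + 6)*(-4 + 6))/8 = (2*2)/8 = (⅛)*4 = ½ ≈ 0.50000)
d = -528987579/148232 (d = (40267/((-37058/13137)))/4 = (40267/((-37058*1/13137)))/4 = (40267/(-37058/13137))/4 = (40267*(-13137/37058))/4 = (¼)*(-528987579/37058) = -528987579/148232 ≈ -3568.6)
w(z) = 4*z² (w(z) = (z + (z + 0))² = (z + z)² = (2*z)² = 4*z²)
d - w(12*A) = -528987579/148232 - 4*(12*(½))² = -528987579/148232 - 4*6² = -528987579/148232 - 4*36 = -528987579/148232 - 1*144 = -528987579/148232 - 144 = -550332987/148232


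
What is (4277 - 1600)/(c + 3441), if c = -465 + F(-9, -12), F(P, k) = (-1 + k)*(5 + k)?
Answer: 2677/3067 ≈ 0.87284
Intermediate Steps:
c = -374 (c = -465 + (-5 + (-12)² + 4*(-12)) = -465 + (-5 + 144 - 48) = -465 + 91 = -374)
(4277 - 1600)/(c + 3441) = (4277 - 1600)/(-374 + 3441) = 2677/3067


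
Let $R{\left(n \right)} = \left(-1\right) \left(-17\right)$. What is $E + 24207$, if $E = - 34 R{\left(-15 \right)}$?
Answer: $23629$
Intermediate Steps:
$R{\left(n \right)} = 17$
$E = -578$ ($E = \left(-34\right) 17 = -578$)
$E + 24207 = -578 + 24207 = 23629$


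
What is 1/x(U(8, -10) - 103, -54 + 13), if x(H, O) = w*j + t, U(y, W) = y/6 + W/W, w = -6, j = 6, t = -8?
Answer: -1/44 ≈ -0.022727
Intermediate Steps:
U(y, W) = 1 + y/6 (U(y, W) = y*(⅙) + 1 = y/6 + 1 = 1 + y/6)
x(H, O) = -44 (x(H, O) = -6*6 - 8 = -36 - 8 = -44)
1/x(U(8, -10) - 103, -54 + 13) = 1/(-44) = -1/44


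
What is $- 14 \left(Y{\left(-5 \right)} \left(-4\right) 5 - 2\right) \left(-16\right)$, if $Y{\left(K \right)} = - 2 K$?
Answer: $-45248$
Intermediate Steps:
$- 14 \left(Y{\left(-5 \right)} \left(-4\right) 5 - 2\right) \left(-16\right) = - 14 \left(\left(-2\right) \left(-5\right) \left(-4\right) 5 - 2\right) \left(-16\right) = - 14 \left(10 \left(-4\right) 5 - 2\right) \left(-16\right) = - 14 \left(\left(-40\right) 5 - 2\right) \left(-16\right) = - 14 \left(-200 - 2\right) \left(-16\right) = \left(-14\right) \left(-202\right) \left(-16\right) = 2828 \left(-16\right) = -45248$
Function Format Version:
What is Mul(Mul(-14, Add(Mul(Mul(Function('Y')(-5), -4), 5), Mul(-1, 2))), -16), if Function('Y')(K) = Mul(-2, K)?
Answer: -45248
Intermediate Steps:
Mul(Mul(-14, Add(Mul(Mul(Function('Y')(-5), -4), 5), Mul(-1, 2))), -16) = Mul(Mul(-14, Add(Mul(Mul(Mul(-2, -5), -4), 5), Mul(-1, 2))), -16) = Mul(Mul(-14, Add(Mul(Mul(10, -4), 5), -2)), -16) = Mul(Mul(-14, Add(Mul(-40, 5), -2)), -16) = Mul(Mul(-14, Add(-200, -2)), -16) = Mul(Mul(-14, -202), -16) = Mul(2828, -16) = -45248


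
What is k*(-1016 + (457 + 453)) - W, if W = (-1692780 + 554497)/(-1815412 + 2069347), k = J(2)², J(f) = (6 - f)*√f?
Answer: -860209237/253935 ≈ -3387.5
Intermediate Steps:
J(f) = √f*(6 - f)
k = 32 (k = (√2*(6 - 1*2))² = (√2*(6 - 2))² = (√2*4)² = (4*√2)² = 32)
W = -1138283/253935 ≈ -4.4826
k*(-1016 + (457 + 453)) - W = 32*(-1016 + (457 + 453)) - 1*(-1138283/253935) = 32*(-1016 + 910) + 1138283/253935 = 32*(-106) + 1138283/253935 = -3392 + 1138283/253935 = -860209237/253935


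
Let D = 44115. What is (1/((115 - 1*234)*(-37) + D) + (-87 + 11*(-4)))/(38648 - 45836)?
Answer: 2118619/116249128 ≈ 0.018225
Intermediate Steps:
(1/((115 - 1*234)*(-37) + D) + (-87 + 11*(-4)))/(38648 - 45836) = (1/((115 - 1*234)*(-37) + 44115) + (-87 + 11*(-4)))/(38648 - 45836) = (1/((115 - 234)*(-37) + 44115) + (-87 - 44))/(-7188) = (1/(-119*(-37) + 44115) - 131)*(-1/7188) = (1/(4403 + 44115) - 131)*(-1/7188) = (1/48518 - 131)*(-1/7188) = -6355857/48518*(-1/7188) = 2118619/116249128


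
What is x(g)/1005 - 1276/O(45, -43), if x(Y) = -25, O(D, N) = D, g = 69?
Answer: -85567/3015 ≈ -28.380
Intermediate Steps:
x(g)/1005 - 1276/O(45, -43) = -25/1005 - 1276/45 = -25*1/1005 - 1276*1/45 = -5/201 - 1276/45 = -85567/3015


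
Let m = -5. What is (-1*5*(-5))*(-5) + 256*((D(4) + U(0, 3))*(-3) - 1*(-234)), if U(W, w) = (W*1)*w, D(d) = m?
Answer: 63619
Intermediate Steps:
D(d) = -5
U(W, w) = W*w
(-1*5*(-5))*(-5) + 256*((D(4) + U(0, 3))*(-3) - 1*(-234)) = (-1*5*(-5))*(-5) + 256*((-5 + 0*3)*(-3) - 1*(-234)) = -5*(-5)*(-5) + 256*((-5 + 0)*(-3) + 234) = 25*(-5) + 256*(-5*(-3) + 234) = -125 + 256*(15 + 234) = -125 + 256*249 = -125 + 63744 = 63619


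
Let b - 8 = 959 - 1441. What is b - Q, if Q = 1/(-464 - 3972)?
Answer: -2102663/4436 ≈ -474.00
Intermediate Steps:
b = -474 (b = 8 + (959 - 1441) = 8 - 482 = -474)
Q = -1/4436 (Q = 1/(-4436) = -1/4436 ≈ -0.00022543)
b - Q = -474 - 1*(-1/4436) = -474 + 1/4436 = -2102663/4436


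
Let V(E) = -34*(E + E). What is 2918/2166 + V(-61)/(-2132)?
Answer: -345424/577239 ≈ -0.59841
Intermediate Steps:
V(E) = -68*E
2918/2166 + V(-61)/(-2132) = 2918/2166 - 68*(-61)/(-2132) = 2918*(1/2166) + 4148*(-1/2132) = 1459/1083 - 1037/533 = -345424/577239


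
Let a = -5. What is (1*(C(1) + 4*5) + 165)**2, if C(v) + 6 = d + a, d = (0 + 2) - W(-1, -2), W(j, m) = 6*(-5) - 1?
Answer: 42849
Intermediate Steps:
W(j, m) = -31 (W(j, m) = -30 - 1 = -31)
d = 33 (d = (0 + 2) - 1*(-31) = 2 + 31 = 33)
C(v) = 22 (C(v) = -6 + (33 - 5) = -6 + 28 = 22)
(1*(C(1) + 4*5) + 165)**2 = (1*(22 + 4*5) + 165)**2 = (1*(22 + 20) + 165)**2 = (1*42 + 165)**2 = (42 + 165)**2 = 207**2 = 42849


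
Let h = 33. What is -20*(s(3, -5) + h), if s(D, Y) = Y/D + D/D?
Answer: -1940/3 ≈ -646.67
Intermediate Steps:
s(D, Y) = 1 + Y/D (s(D, Y) = Y/D + 1 = 1 + Y/D)
-20*(s(3, -5) + h) = -20*((3 - 5)/3 + 33) = -20*((1/3)*(-2) + 33) = -20*(-2/3 + 33) = -20*97/3 = -1940/3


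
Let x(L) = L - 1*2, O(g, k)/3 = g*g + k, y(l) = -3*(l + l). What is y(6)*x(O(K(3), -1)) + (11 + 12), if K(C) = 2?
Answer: -229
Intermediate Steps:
y(l) = -6*l
O(g, k) = 3*k + 3*g² (O(g, k) = 3*(g*g + k) = 3*(g² + k) = 3*(k + g²) = 3*k + 3*g²)
x(L) = -2 + L (x(L) = L - 2 = -2 + L)
y(6)*x(O(K(3), -1)) + (11 + 12) = (-6*6)*(-2 + (3*(-1) + 3*2²)) + (11 + 12) = -36*(-2 + (-3 + 3*4)) + 23 = -36*(-2 + (-3 + 12)) + 23 = -36*(-2 + 9) + 23 = -36*7 + 23 = -252 + 23 = -229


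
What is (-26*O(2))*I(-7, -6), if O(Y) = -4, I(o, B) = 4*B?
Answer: -2496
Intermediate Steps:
(-26*O(2))*I(-7, -6) = (-26*(-4))*(4*(-6)) = 104*(-24) = -2496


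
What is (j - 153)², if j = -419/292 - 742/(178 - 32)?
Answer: 2169603241/85264 ≈ 25446.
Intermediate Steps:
j = -1903/292 (j = -419*1/292 - 742/146 = -419/292 - 742*1/146 = -419/292 - 371/73 = -1903/292 ≈ -6.5171)
(j - 153)² = (-1903/292 - 153)² = (-46579/292)² = 2169603241/85264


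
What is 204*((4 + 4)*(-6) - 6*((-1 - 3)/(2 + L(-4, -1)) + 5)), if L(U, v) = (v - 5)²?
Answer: -299880/19 ≈ -15783.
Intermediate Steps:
L(U, v) = (-5 + v)²
204*((4 + 4)*(-6) - 6*((-1 - 3)/(2 + L(-4, -1)) + 5)) = 204*((4 + 4)*(-6) - 6*((-1 - 3)/(2 + (-5 - 1)²) + 5)) = 204*(8*(-6) - 6*(-4/(2 + (-6)²) + 5)) = 204*(-48 - 6*(-4/(2 + 36) + 5)) = 204*(-48 - 6*(-4/38 + 5)) = 204*(-48 - 6*(-4*1/38 + 5)) = 204*(-48 - 6*(-2/19 + 5)) = 204*(-48 - 6*93/19) = 204*(-48 - 558/19) = 204*(-1470/19) = -299880/19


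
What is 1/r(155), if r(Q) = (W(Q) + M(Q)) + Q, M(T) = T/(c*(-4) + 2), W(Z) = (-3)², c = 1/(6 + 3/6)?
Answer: 18/4967 ≈ 0.0036239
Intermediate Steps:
c = 2/13 (c = 1/(6 + 3*(⅙)) = 1/(6 + ½) = 1/(13/2) = 2/13 ≈ 0.15385)
W(Z) = 9
M(T) = 13*T/18 (M(T) = T/((2/13)*(-4) + 2) = T/(-8/13 + 2) = T/(18/13) = T*(13/18) = 13*T/18)
r(Q) = 9 + 31*Q/18 (r(Q) = (9 + 13*Q/18) + Q = 9 + 31*Q/18)
1/r(155) = 1/(9 + (31/18)*155) = 1/(9 + 4805/18) = 1/(4967/18) = 18/4967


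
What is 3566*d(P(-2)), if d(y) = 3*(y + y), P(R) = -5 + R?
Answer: -149772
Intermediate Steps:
d(y) = 6*y (d(y) = 3*(2*y) = 6*y)
3566*d(P(-2)) = 3566*(6*(-5 - 2)) = 3566*(6*(-7)) = 3566*(-42) = -149772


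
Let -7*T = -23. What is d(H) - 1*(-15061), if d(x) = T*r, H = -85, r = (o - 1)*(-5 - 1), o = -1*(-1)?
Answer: 15061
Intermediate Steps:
o = 1
T = 23/7 (T = -⅐*(-23) = 23/7 ≈ 3.2857)
r = 0 (r = (1 - 1)*(-5 - 1) = 0*(-6) = 0)
d(x) = 0 (d(x) = (23/7)*0 = 0)
d(H) - 1*(-15061) = 0 - 1*(-15061) = 0 + 15061 = 15061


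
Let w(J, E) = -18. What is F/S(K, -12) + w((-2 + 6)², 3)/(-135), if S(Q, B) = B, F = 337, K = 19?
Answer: -559/20 ≈ -27.950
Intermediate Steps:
F/S(K, -12) + w((-2 + 6)², 3)/(-135) = 337/(-12) - 18/(-135) = 337*(-1/12) - 18*(-1/135) = -337/12 + 2/15 = -559/20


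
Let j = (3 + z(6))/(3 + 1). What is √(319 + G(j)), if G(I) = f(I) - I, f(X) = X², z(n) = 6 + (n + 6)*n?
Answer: √11341/4 ≈ 26.624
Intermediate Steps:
z(n) = 6 + n*(6 + n) (z(n) = 6 + (6 + n)*n = 6 + n*(6 + n))
j = 81/4 (j = (3 + (6 + 6² + 6*6))/(3 + 1) = (3 + (6 + 36 + 36))/4 = (3 + 78)*(¼) = 81*(¼) = 81/4 ≈ 20.250)
G(I) = I² - I
√(319 + G(j)) = √(319 + 81*(-1 + 81/4)/4) = √(319 + (81/4)*(77/4)) = √(319 + 6237/16) = √(11341/16) = √11341/4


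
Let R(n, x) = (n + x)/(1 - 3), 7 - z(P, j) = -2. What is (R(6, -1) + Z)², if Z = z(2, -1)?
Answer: 169/4 ≈ 42.250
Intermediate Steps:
z(P, j) = 9 (z(P, j) = 7 - 1*(-2) = 7 + 2 = 9)
Z = 9
R(n, x) = -n/2 - x/2 (R(n, x) = (n + x)/(-2) = (n + x)*(-½) = -n/2 - x/2)
(R(6, -1) + Z)² = ((-½*6 - ½*(-1)) + 9)² = ((-3 + ½) + 9)² = (-5/2 + 9)² = (13/2)² = 169/4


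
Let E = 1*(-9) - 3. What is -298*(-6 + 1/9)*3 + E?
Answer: 15758/3 ≈ 5252.7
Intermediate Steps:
E = -12 (E = -9 - 3 = -12)
-298*(-6 + 1/9)*3 + E = -298*(-6 + 1/9)*3 - 12 = -298*(-6 + ⅑)*3 - 12 = -(-15794)*3/9 - 12 = -298*(-53/3) - 12 = 15794/3 - 12 = 15758/3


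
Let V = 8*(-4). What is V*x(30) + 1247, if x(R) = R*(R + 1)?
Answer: -28513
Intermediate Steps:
x(R) = R*(1 + R)
V = -32
V*x(30) + 1247 = -960*(1 + 30) + 1247 = -960*31 + 1247 = -32*930 + 1247 = -29760 + 1247 = -28513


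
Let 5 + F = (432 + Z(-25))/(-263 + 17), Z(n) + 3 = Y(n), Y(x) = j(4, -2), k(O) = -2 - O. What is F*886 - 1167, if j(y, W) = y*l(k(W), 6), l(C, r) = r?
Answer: -296370/41 ≈ -7228.5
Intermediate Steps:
j(y, W) = 6*y (j(y, W) = y*6 = 6*y)
Y(x) = 24 (Y(x) = 6*4 = 24)
Z(n) = 21 (Z(n) = -3 + 24 = 21)
F = -561/82 (F = -5 + (432 + 21)/(-263 + 17) = -5 + 453/(-246) = -5 + 453*(-1/246) = -5 - 151/82 = -561/82 ≈ -6.8415)
F*886 - 1167 = -561/82*886 - 1167 = -248523/41 - 1167 = -296370/41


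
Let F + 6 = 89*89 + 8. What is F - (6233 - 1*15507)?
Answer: 17197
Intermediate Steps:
F = 7923 (F = -6 + (89*89 + 8) = -6 + (7921 + 8) = -6 + 7929 = 7923)
F - (6233 - 1*15507) = 7923 - (6233 - 1*15507) = 7923 - (6233 - 15507) = 7923 - 1*(-9274) = 7923 + 9274 = 17197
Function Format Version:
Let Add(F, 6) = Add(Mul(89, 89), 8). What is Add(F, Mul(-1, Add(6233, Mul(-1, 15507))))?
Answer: 17197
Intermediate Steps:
F = 7923 (F = Add(-6, Add(Mul(89, 89), 8)) = Add(-6, Add(7921, 8)) = Add(-6, 7929) = 7923)
Add(F, Mul(-1, Add(6233, Mul(-1, 15507)))) = Add(7923, Mul(-1, Add(6233, Mul(-1, 15507)))) = Add(7923, Mul(-1, Add(6233, -15507))) = Add(7923, Mul(-1, -9274)) = Add(7923, 9274) = 17197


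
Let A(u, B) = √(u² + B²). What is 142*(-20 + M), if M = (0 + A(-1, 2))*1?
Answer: -2840 + 142*√5 ≈ -2522.5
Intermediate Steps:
A(u, B) = √(B² + u²)
M = √5 (M = (0 + √(2² + (-1)²))*1 = (0 + √(4 + 1))*1 = (0 + √5)*1 = √5*1 = √5 ≈ 2.2361)
142*(-20 + M) = 142*(-20 + √5) = -2840 + 142*√5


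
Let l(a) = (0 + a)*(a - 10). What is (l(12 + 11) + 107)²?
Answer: 164836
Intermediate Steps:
l(a) = a*(-10 + a)
(l(12 + 11) + 107)² = ((12 + 11)*(-10 + (12 + 11)) + 107)² = (23*(-10 + 23) + 107)² = (23*13 + 107)² = (299 + 107)² = 406² = 164836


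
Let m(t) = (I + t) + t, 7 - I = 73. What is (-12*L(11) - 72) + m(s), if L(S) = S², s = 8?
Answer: -1574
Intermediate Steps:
I = -66 (I = 7 - 1*73 = 7 - 73 = -66)
m(t) = -66 + 2*t (m(t) = (-66 + t) + t = -66 + 2*t)
(-12*L(11) - 72) + m(s) = (-12*11² - 72) + (-66 + 2*8) = (-12*121 - 72) + (-66 + 16) = (-1452 - 72) - 50 = -1524 - 50 = -1574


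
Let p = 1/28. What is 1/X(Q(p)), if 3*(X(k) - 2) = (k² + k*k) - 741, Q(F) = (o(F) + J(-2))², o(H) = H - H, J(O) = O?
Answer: -3/703 ≈ -0.0042674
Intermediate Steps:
o(H) = 0
p = 1/28 ≈ 0.035714
Q(F) = 4 (Q(F) = (0 - 2)² = (-2)² = 4)
X(k) = -245 + 2*k²/3 (X(k) = 2 + ((k² + k*k) - 741)/3 = 2 + ((k² + k²) - 741)/3 = 2 + (2*k² - 741)/3 = 2 + (-741 + 2*k²)/3 = 2 + (-247 + 2*k²/3) = -245 + 2*k²/3)
1/X(Q(p)) = 1/(-245 + (⅔)*4²) = 1/(-245 + (⅔)*16) = 1/(-245 + 32/3) = 1/(-703/3) = -3/703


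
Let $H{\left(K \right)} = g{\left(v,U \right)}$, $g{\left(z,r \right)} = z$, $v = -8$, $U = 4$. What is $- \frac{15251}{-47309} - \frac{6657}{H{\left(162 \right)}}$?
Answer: $\frac{315058021}{378472} \approx 832.45$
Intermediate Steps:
$H{\left(K \right)} = -8$
$- \frac{15251}{-47309} - \frac{6657}{H{\left(162 \right)}} = - \frac{15251}{-47309} - \frac{6657}{-8} = \left(-15251\right) \left(- \frac{1}{47309}\right) - - \frac{6657}{8} = \frac{15251}{47309} + \frac{6657}{8} = \frac{315058021}{378472}$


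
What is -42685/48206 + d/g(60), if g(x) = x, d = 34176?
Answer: 137077263/241030 ≈ 568.71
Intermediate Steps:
-42685/48206 + d/g(60) = -42685/48206 + 34176/60 = -42685*1/48206 + 34176*(1/60) = -42685/48206 + 2848/5 = 137077263/241030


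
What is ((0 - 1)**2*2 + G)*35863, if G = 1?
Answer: 107589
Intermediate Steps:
((0 - 1)**2*2 + G)*35863 = ((0 - 1)**2*2 + 1)*35863 = ((-1)**2*2 + 1)*35863 = (1*2 + 1)*35863 = (2 + 1)*35863 = 3*35863 = 107589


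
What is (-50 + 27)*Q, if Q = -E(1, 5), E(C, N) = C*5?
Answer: 115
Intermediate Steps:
E(C, N) = 5*C
Q = -5 ≈ -5.0000
(-50 + 27)*Q = (-50 + 27)*(-5) = -23*(-5) = 115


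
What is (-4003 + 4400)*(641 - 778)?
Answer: -54389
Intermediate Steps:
(-4003 + 4400)*(641 - 778) = 397*(-137) = -54389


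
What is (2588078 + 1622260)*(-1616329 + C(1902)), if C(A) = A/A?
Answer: -6805287198864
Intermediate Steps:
C(A) = 1
(2588078 + 1622260)*(-1616329 + C(1902)) = (2588078 + 1622260)*(-1616329 + 1) = 4210338*(-1616328) = -6805287198864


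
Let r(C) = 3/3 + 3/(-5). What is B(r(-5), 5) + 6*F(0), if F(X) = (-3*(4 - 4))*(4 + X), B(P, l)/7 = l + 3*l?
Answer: 140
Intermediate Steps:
r(C) = ⅖ (r(C) = 3*(⅓) + 3*(-⅕) = 1 - ⅗ = ⅖)
B(P, l) = 28*l (B(P, l) = 7*(l + 3*l) = 7*(4*l) = 28*l)
F(X) = 0 (F(X) = (-3*0)*(4 + X) = 0*(4 + X) = 0)
B(r(-5), 5) + 6*F(0) = 28*5 + 6*0 = 140 + 0 = 140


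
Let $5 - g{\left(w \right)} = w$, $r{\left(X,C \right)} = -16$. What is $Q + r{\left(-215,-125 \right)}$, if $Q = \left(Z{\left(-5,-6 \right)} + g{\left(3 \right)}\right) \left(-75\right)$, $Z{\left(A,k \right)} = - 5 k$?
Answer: $-2416$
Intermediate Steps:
$g{\left(w \right)} = 5 - w$
$Q = -2400$ ($Q = \left(\left(-5\right) \left(-6\right) + \left(5 - 3\right)\right) \left(-75\right) = \left(30 + \left(5 - 3\right)\right) \left(-75\right) = \left(30 + 2\right) \left(-75\right) = 32 \left(-75\right) = -2400$)
$Q + r{\left(-215,-125 \right)} = -2400 - 16 = -2416$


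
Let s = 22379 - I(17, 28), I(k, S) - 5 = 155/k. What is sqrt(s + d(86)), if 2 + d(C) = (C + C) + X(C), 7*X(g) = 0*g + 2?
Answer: 3*sqrt(35457835)/119 ≈ 150.12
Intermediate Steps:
I(k, S) = 5 + 155/k
s = 380203/17 (s = 22379 - (5 + 155/17) = 22379 - 1*240/17 = 22379 - 240/17 = 380203/17 ≈ 22365.)
X(g) = 2/7 (X(g) = (0*g + 2)/7 = (0 + 2)/7 = (1/7)*2 = 2/7)
d(C) = -12/7 + 2*C (d(C) = -2 + ((C + C) + 2/7) = -2 + (2*C + 2/7) = -2 + (2/7 + 2*C) = -12/7 + 2*C)
sqrt(s + d(86)) = sqrt(380203/17 + (-12/7 + 2*86)) = sqrt(380203/17 + (-12/7 + 172)) = sqrt(380203/17 + 1192/7) = sqrt(2681685/119) = 3*sqrt(35457835)/119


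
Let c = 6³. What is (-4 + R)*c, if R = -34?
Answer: -8208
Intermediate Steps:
c = 216
(-4 + R)*c = (-4 - 34)*216 = -38*216 = -8208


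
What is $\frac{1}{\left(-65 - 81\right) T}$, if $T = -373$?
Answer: $\frac{1}{54458} \approx 1.8363 \cdot 10^{-5}$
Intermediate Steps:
$\frac{1}{\left(-65 - 81\right) T} = \frac{1}{\left(-65 - 81\right) \left(-373\right)} = \frac{1}{\left(-146\right) \left(-373\right)} = \frac{1}{54458}$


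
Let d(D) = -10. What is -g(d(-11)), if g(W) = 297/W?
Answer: 297/10 ≈ 29.700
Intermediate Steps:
-g(d(-11)) = -297/(-10) = -297*(-1)/10 = -1*(-297/10) = 297/10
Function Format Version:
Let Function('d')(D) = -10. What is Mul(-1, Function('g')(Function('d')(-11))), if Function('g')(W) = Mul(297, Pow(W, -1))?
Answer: Rational(297, 10) ≈ 29.700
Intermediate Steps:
Mul(-1, Function('g')(Function('d')(-11))) = Mul(-1, Mul(297, Pow(-10, -1))) = Mul(-1, Mul(297, Rational(-1, 10))) = Mul(-1, Rational(-297, 10)) = Rational(297, 10)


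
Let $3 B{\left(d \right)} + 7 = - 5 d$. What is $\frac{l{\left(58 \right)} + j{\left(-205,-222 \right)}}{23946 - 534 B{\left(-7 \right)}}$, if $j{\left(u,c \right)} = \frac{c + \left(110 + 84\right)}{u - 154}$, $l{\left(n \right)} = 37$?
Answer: $\frac{13311}{6807358} \approx 0.0019554$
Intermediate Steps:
$B{\left(d \right)} = - \frac{7}{3} - \frac{5 d}{3}$ ($B{\left(d \right)} = - \frac{7}{3} + \frac{\left(-5\right) d}{3} = - \frac{7}{3} - \frac{5 d}{3}$)
$j{\left(u,c \right)} = \frac{194 + c}{-154 + u}$ ($j{\left(u,c \right)} = \frac{c + 194}{-154 + u} = \frac{194 + c}{-154 + u}$)
$\frac{l{\left(58 \right)} + j{\left(-205,-222 \right)}}{23946 - 534 B{\left(-7 \right)}} = \frac{37 + \frac{194 - 222}{-154 - 205}}{23946 - 534 \left(- \frac{7}{3} - - \frac{35}{3}\right)} = \frac{37 + \frac{1}{-359} \left(-28\right)}{23946 - 534 \left(- \frac{7}{3} + \frac{35}{3}\right)} = \frac{37 - - \frac{28}{359}}{23946 - 4984} = \frac{37 + \frac{28}{359}}{23946 - 4984} = \frac{13311}{359 \cdot 18962} = \frac{13311}{359} \cdot \frac{1}{18962} = \frac{13311}{6807358}$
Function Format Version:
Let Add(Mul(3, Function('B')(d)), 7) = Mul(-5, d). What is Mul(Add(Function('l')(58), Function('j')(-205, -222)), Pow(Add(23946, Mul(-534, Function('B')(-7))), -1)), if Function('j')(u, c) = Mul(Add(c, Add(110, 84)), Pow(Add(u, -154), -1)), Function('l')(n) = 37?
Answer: Rational(13311, 6807358) ≈ 0.0019554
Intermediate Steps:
Function('B')(d) = Add(Rational(-7, 3), Mul(Rational(-5, 3), d)) (Function('B')(d) = Add(Rational(-7, 3), Mul(Rational(1, 3), Mul(-5, d))) = Add(Rational(-7, 3), Mul(Rational(-5, 3), d)))
Function('j')(u, c) = Mul(Pow(Add(-154, u), -1), Add(194, c)) (Function('j')(u, c) = Mul(Add(c, 194), Pow(Add(-154, u), -1)) = Mul(Add(194, c), Pow(Add(-154, u), -1)) = Mul(Pow(Add(-154, u), -1), Add(194, c)))
Mul(Add(Function('l')(58), Function('j')(-205, -222)), Pow(Add(23946, Mul(-534, Function('B')(-7))), -1)) = Mul(Add(37, Mul(Pow(Add(-154, -205), -1), Add(194, -222))), Pow(Add(23946, Mul(-534, Add(Rational(-7, 3), Mul(Rational(-5, 3), -7)))), -1)) = Mul(Add(37, Mul(Pow(-359, -1), -28)), Pow(Add(23946, Mul(-534, Add(Rational(-7, 3), Rational(35, 3)))), -1)) = Mul(Add(37, Mul(Rational(-1, 359), -28)), Pow(Add(23946, Mul(-534, Rational(28, 3))), -1)) = Mul(Add(37, Rational(28, 359)), Pow(Add(23946, -4984), -1)) = Mul(Rational(13311, 359), Pow(18962, -1)) = Mul(Rational(13311, 359), Rational(1, 18962)) = Rational(13311, 6807358)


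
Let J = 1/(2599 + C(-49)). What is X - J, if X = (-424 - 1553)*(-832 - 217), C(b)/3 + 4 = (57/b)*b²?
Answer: 12011872417/5792 ≈ 2.0739e+6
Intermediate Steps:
C(b) = -12 + 171*b (C(b) = -12 + 3*((57/b)*b²) = -12 + 3*(57*b) = -12 + 171*b)
X = 2073873 (X = -1977*(-1049) = 2073873)
J = -1/5792 (J = 1/(2599 + (-12 + 171*(-49))) = 1/(2599 + (-12 - 8379)) = 1/(2599 - 8391) = 1/(-5792) = -1/5792 ≈ -0.00017265)
X - J = 2073873 - 1*(-1/5792) = 2073873 + 1/5792 = 12011872417/5792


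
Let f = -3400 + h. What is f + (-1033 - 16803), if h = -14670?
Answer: -35906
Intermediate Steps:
f = -18070 (f = -3400 - 14670 = -18070)
f + (-1033 - 16803) = -18070 + (-1033 - 16803) = -18070 - 17836 = -35906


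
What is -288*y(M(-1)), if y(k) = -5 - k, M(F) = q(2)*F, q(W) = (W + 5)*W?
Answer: -2592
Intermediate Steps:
q(W) = W*(5 + W) (q(W) = (5 + W)*W = W*(5 + W))
M(F) = 14*F (M(F) = (2*(5 + 2))*F = (2*7)*F = 14*F)
-288*y(M(-1)) = -288*(-5 - 14*(-1)) = -288*(-5 - 1*(-14)) = -288*(-5 + 14) = -288*9 = -2592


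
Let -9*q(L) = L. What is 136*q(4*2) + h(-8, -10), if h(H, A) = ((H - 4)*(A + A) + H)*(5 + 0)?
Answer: 9352/9 ≈ 1039.1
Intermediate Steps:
q(L) = -L/9
h(H, A) = 5*H + 10*A*(-4 + H) (h(H, A) = ((-4 + H)*(2*A) + H)*5 = (2*A*(-4 + H) + H)*5 = (H + 2*A*(-4 + H))*5 = 5*H + 10*A*(-4 + H))
136*q(4*2) + h(-8, -10) = 136*(-4*2/9) + (-40*(-10) + 5*(-8) + 10*(-10)*(-8)) = 136*(-⅑*8) + (400 - 40 + 800) = 136*(-8/9) + 1160 = -1088/9 + 1160 = 9352/9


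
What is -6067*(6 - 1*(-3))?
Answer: -54603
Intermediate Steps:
-6067*(6 - 1*(-3)) = -6067*(6 + 3) = -6067*9 = -54603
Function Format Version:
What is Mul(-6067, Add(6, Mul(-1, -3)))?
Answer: -54603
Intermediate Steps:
Mul(-6067, Add(6, Mul(-1, -3))) = Mul(-6067, Add(6, 3)) = Mul(-6067, 9) = -54603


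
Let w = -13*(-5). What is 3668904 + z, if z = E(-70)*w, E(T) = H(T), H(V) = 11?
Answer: 3669619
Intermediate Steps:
E(T) = 11
w = 65
z = 715 (z = 11*65 = 715)
3668904 + z = 3668904 + 715 = 3669619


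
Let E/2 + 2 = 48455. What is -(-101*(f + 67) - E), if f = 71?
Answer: 110844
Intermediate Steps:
E = 96906 (E = -4 + 2*48455 = -4 + 96910 = 96906)
-(-101*(f + 67) - E) = -(-101*(71 + 67) - 1*96906) = -(-101*138 - 96906) = -(-13938 - 96906) = -1*(-110844) = 110844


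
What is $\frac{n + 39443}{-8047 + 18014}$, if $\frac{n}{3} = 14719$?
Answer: $\frac{83600}{9967} \approx 8.3877$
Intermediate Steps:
$n = 44157$ ($n = 3 \cdot 14719 = 44157$)
$\frac{n + 39443}{-8047 + 18014} = \frac{44157 + 39443}{-8047 + 18014} = \frac{83600}{9967}$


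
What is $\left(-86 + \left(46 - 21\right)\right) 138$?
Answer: $-8418$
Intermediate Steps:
$\left(-86 + \left(46 - 21\right)\right) 138 = \left(-86 + 25\right) 138 = \left(-61\right) 138 = -8418$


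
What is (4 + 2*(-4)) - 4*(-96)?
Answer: 380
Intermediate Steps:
(4 + 2*(-4)) - 4*(-96) = (4 - 8) + 384 = -4 + 384 = 380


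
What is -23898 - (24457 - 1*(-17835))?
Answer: -66190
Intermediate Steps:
-23898 - (24457 - 1*(-17835)) = -23898 - (24457 + 17835) = -23898 - 1*42292 = -23898 - 42292 = -66190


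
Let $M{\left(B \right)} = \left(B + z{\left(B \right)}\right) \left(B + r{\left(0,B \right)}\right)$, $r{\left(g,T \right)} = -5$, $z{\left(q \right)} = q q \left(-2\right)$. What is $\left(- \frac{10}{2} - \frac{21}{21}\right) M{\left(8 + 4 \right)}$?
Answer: $11592$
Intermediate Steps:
$z{\left(q \right)} = - 2 q^{2}$ ($z{\left(q \right)} = q^{2} \left(-2\right) = - 2 q^{2}$)
$M{\left(B \right)} = \left(-5 + B\right) \left(B - 2 B^{2}\right)$ ($M{\left(B \right)} = \left(B - 2 B^{2}\right) \left(B - 5\right) = \left(B - 2 B^{2}\right) \left(-5 + B\right) = \left(-5 + B\right) \left(B - 2 B^{2}\right)$)
$\left(- \frac{10}{2} - \frac{21}{21}\right) M{\left(8 + 4 \right)} = \left(- \frac{10}{2} - \frac{21}{21}\right) \left(8 + 4\right) \left(-5 - 2 \left(8 + 4\right)^{2} + 11 \left(8 + 4\right)\right) = \left(\left(-10\right) \frac{1}{2} - 1\right) 12 \left(-5 - 2 \cdot 12^{2} + 11 \cdot 12\right) = \left(-5 - 1\right) 12 \left(-5 - 288 + 132\right) = - 6 \cdot 12 \left(-5 - 288 + 132\right) = - 6 \cdot 12 \left(-161\right) = \left(-6\right) \left(-1932\right) = 11592$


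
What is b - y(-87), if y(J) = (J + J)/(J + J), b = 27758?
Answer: 27757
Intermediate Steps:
y(J) = 1 (y(J) = (2*J)/((2*J)) = (2*J)*(1/(2*J)) = 1)
b - y(-87) = 27758 - 1*1 = 27758 - 1 = 27757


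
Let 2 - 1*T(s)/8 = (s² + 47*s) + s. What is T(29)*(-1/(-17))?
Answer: -17848/17 ≈ -1049.9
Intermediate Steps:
T(s) = 16 - 384*s - 8*s² (T(s) = 16 - 8*((s² + 47*s) + s) = 16 - 8*(s² + 48*s) = 16 + (-384*s - 8*s²) = 16 - 384*s - 8*s²)
T(29)*(-1/(-17)) = (16 - 384*29 - 8*29²)*(-1/(-17)) = (16 - 11136 - 8*841)*(-1*(-1/17)) = (16 - 11136 - 6728)*(1/17) = -17848*1/17 = -17848/17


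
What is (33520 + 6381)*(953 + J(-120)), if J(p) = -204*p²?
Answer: -117175151947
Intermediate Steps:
(33520 + 6381)*(953 + J(-120)) = (33520 + 6381)*(953 - 204*(-120)²) = 39901*(953 - 204*14400) = 39901*(953 - 2937600) = 39901*(-2936647) = -117175151947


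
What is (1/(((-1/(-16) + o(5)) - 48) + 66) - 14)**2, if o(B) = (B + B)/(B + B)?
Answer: 18096516/93025 ≈ 194.53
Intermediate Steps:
o(B) = 1 (o(B) = (2*B)/((2*B)) = (2*B)*(1/(2*B)) = 1)
(1/(((-1/(-16) + o(5)) - 48) + 66) - 14)**2 = (1/(((-1/(-16) + 1) - 48) + 66) - 14)**2 = (1/(((-1*(-1/16) + 1) - 48) + 66) - 14)**2 = (1/(((1/16 + 1) - 48) + 66) - 14)**2 = (1/((17/16 - 48) + 66) - 14)**2 = (1/(-751/16 + 66) - 14)**2 = (1/(305/16) - 14)**2 = (16/305 - 14)**2 = (-4254/305)**2 = 18096516/93025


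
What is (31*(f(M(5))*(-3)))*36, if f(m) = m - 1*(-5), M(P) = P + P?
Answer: -50220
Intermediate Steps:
M(P) = 2*P
f(m) = 5 + m (f(m) = m + 5 = 5 + m)
(31*(f(M(5))*(-3)))*36 = (31*((5 + 2*5)*(-3)))*36 = (31*((5 + 10)*(-3)))*36 = (31*(15*(-3)))*36 = (31*(-45))*36 = -1395*36 = -50220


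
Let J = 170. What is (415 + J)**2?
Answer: 342225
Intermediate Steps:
(415 + J)**2 = (415 + 170)**2 = 585**2 = 342225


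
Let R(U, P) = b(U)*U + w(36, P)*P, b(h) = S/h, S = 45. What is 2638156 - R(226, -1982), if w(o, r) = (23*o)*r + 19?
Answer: -3249976503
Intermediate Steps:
b(h) = 45/h
w(o, r) = 19 + 23*o*r (w(o, r) = 23*o*r + 19 = 19 + 23*o*r)
R(U, P) = 45 + P*(19 + 828*P) (R(U, P) = (45/U)*U + (19 + 23*36*P)*P = 45 + (19 + 828*P)*P = 45 + P*(19 + 828*P))
2638156 - R(226, -1982) = 2638156 - (45 - 1982*(19 + 828*(-1982))) = 2638156 - (45 - 1982*(19 - 1641096)) = 2638156 - (45 - 1982*(-1641077)) = 2638156 - (45 + 3252614614) = 2638156 - 1*3252614659 = 2638156 - 3252614659 = -3249976503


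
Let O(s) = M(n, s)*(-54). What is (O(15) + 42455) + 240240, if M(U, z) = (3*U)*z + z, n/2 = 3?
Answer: 267305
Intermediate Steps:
n = 6 (n = 2*3 = 6)
M(U, z) = z + 3*U*z (M(U, z) = 3*U*z + z = z + 3*U*z)
O(s) = -1026*s (O(s) = (s*(1 + 3*6))*(-54) = (s*(1 + 18))*(-54) = (s*19)*(-54) = (19*s)*(-54) = -1026*s)
(O(15) + 42455) + 240240 = (-1026*15 + 42455) + 240240 = (-15390 + 42455) + 240240 = 27065 + 240240 = 267305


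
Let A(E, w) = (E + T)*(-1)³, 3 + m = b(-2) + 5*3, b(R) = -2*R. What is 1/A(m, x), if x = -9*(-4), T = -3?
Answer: -1/13 ≈ -0.076923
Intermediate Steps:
m = 16 (m = -3 + (-2*(-2) + 5*3) = -3 + (4 + 15) = -3 + 19 = 16)
x = 36
A(E, w) = 3 - E (A(E, w) = (E - 3)*(-1)³ = (-3 + E)*(-1) = 3 - E)
1/A(m, x) = 1/(3 - 1*16) = 1/(3 - 16) = 1/(-13) = -1/13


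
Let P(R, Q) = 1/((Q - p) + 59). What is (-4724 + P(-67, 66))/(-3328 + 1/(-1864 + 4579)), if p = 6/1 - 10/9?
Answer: 13864514025/9767396039 ≈ 1.4195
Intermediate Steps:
p = 44/9 (p = 6*1 - 10*⅑ = 6 - 10/9 = 44/9 ≈ 4.8889)
P(R, Q) = 1/(487/9 + Q) (P(R, Q) = 1/((Q - 1*44/9) + 59) = 1/((Q - 44/9) + 59) = 1/((-44/9 + Q) + 59) = 1/(487/9 + Q))
(-4724 + P(-67, 66))/(-3328 + 1/(-1864 + 4579)) = (-4724 + 9/(487 + 9*66))/(-3328 + 1/(-1864 + 4579)) = (-4724 + 9/(487 + 594))/(-3328 + 1/2715) = (-4724 + 9/1081)/(-3328 + 1/2715) = (-4724 + 9*(1/1081))/(-9035519/2715) = (-4724 + 9/1081)*(-2715/9035519) = -5106635/1081*(-2715/9035519) = 13864514025/9767396039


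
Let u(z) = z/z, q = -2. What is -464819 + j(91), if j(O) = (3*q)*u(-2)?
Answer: -464825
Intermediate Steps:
u(z) = 1
j(O) = -6 (j(O) = (3*(-2))*1 = -6*1 = -6)
-464819 + j(91) = -464819 - 6 = -464825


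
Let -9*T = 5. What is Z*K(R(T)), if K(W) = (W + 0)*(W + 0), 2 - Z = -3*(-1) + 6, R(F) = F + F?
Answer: -700/81 ≈ -8.6420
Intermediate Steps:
T = -5/9 (T = -⅑*5 = -5/9 ≈ -0.55556)
R(F) = 2*F
Z = -7 (Z = 2 - (-3*(-1) + 6) = 2 - (3 + 6) = 2 - 1*9 = 2 - 9 = -7)
K(W) = W² (K(W) = W*W = W²)
Z*K(R(T)) = -7*(2*(-5/9))² = -7*(-10/9)² = -7*100/81 = -700/81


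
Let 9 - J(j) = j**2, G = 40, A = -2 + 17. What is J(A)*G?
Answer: -8640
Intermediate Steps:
A = 15
J(j) = 9 - j**2
J(A)*G = (9 - 1*15**2)*40 = (9 - 1*225)*40 = (9 - 225)*40 = -216*40 = -8640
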